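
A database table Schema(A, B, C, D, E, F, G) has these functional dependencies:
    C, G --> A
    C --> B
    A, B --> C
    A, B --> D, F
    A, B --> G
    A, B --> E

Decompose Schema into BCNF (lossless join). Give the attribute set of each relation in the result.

Candidate keys of the original relation: {A, B}, {A, C}, {C, G}.
In {A, B, C, D, E, F, G}, {C} is not a superkey ({C}⁺ restricted to this set is {B, C}), so split on C --> B into {B, C} and {A, C, D, E, F, G}.
{B, C}: every determinant is a superkey — BCNF.
{A, C, D, E, F, G}: every determinant is a superkey — BCNF.

{A, C, D, E, F, G}; {B, C}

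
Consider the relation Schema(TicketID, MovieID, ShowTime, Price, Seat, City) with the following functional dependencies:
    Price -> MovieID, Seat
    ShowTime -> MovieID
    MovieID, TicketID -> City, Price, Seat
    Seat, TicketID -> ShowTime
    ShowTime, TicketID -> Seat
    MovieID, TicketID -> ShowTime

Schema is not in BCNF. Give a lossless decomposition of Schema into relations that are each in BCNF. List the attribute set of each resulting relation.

Candidate keys of the original relation: {MovieID, TicketID}, {Price, TicketID}, {Seat, TicketID}, {ShowTime, TicketID}.
In {City, MovieID, Price, Seat, ShowTime, TicketID}, {Price} is not a superkey ({Price}⁺ restricted to this set is {MovieID, Price, Seat}), so split on Price -> MovieID, Seat into {MovieID, Price, Seat} and {City, Price, ShowTime, TicketID}.
{MovieID, Price, Seat} is in BCNF.
{City, Price, ShowTime, TicketID} is in BCNF.

{City, Price, ShowTime, TicketID}; {MovieID, Price, Seat}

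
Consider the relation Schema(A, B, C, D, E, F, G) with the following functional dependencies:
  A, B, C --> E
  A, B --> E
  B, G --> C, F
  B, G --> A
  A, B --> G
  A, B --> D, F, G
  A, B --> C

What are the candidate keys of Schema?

{B} never appears on the right of any FD, so every key must include it.
{A, B}⁺ = {A, B, C, D, E, F, G}, which is every attribute, so {A, B} is a candidate key.
{B, G}⁺ = {A, B, C, D, E, F, G}, which is every attribute, so {B, G} is a candidate key.
These are minimal and exhaustive — every other superkey contains one of them.

{A, B}, {B, G}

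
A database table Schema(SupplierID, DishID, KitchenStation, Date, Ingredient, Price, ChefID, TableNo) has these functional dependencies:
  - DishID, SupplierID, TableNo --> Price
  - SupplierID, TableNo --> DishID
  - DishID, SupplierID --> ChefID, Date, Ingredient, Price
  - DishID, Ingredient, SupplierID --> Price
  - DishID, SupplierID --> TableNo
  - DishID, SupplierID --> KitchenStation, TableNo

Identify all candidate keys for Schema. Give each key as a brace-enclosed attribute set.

{SupplierID} never appears on the right of any FD, so every key must include it.
{DishID, SupplierID}⁺ = {ChefID, Date, DishID, Ingredient, KitchenStation, Price, SupplierID, TableNo}, which is every attribute, so {DishID, SupplierID} is a candidate key.
{SupplierID, TableNo}⁺ = {ChefID, Date, DishID, Ingredient, KitchenStation, Price, SupplierID, TableNo}, which is every attribute, so {SupplierID, TableNo} is a candidate key.
These are minimal and exhaustive — every other superkey contains one of them.

{DishID, SupplierID}, {SupplierID, TableNo}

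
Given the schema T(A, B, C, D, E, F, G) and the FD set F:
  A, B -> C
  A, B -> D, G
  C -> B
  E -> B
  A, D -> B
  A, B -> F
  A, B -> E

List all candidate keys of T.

{A, B}, {A, C}, {A, D}, {A, E}

{A} never appears on the right of any FD, so every key must include it.
{A, B}⁺ = {A, B, C, D, E, F, G} — all of the relation — so {A, B} is a candidate key.
{A, C}⁺ = {A, B, C, D, E, F, G} — all of the relation — so {A, C} is a candidate key.
{A, D}⁺ = {A, B, C, D, E, F, G} — all of the relation — so {A, D} is a candidate key.
{A, E}⁺ = {A, B, C, D, E, F, G} — all of the relation — so {A, E} is a candidate key.
Any other superkey properly contains one of these, so there are no further candidate keys.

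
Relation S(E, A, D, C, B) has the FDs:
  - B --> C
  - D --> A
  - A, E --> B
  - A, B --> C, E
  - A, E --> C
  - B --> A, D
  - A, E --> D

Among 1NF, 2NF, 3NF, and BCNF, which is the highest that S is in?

3NF

Candidate keys: {A, E}, {B}, {D, E}. Prime attributes: {A, B, D, E}.
D --> A: {D}⁺ = {A, D}, which is not all of the attributes, so the left side is not a superkey — BCNF is violated.
Its right-hand attributes {A} are all prime, as are those of every other non-superkey FD — the relation is in 3NF.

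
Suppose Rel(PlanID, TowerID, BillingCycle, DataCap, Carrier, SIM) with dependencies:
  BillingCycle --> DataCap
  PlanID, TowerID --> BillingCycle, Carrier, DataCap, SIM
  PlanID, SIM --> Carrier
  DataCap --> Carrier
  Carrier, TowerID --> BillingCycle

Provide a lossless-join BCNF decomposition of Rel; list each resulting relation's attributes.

Candidate key of the original relation: {PlanID, TowerID}.
Within {BillingCycle, Carrier, DataCap, PlanID, SIM, TowerID}: {BillingCycle}⁺ ∩ {BillingCycle, Carrier, DataCap, PlanID, SIM, TowerID} = {BillingCycle, Carrier, DataCap}, not the whole set, so BillingCycle --> Carrier, DataCap violates BCNF; decompose into {BillingCycle, Carrier, DataCap} and {BillingCycle, PlanID, SIM, TowerID}.
Within {BillingCycle, Carrier, DataCap}: {DataCap}⁺ ∩ {BillingCycle, Carrier, DataCap} = {Carrier, DataCap}, not the whole set, so DataCap --> Carrier violates BCNF; decompose into {Carrier, DataCap} and {BillingCycle, DataCap}.
{Carrier, DataCap} has no BCNF violation.
{BillingCycle, DataCap} has no BCNF violation.
{BillingCycle, PlanID, SIM, TowerID} has no BCNF violation.

{BillingCycle, DataCap}; {BillingCycle, PlanID, SIM, TowerID}; {Carrier, DataCap}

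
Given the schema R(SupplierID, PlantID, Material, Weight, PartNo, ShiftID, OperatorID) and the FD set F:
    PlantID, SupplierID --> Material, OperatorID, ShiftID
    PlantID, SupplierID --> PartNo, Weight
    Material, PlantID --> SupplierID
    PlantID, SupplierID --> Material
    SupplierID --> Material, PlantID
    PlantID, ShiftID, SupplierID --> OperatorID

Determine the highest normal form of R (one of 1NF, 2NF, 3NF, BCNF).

Candidate keys: {Material, PlantID}, {SupplierID}. Prime attributes: {Material, PlantID, SupplierID}.
Every FD has a superkey on the left, so the relation is in BCNF.

BCNF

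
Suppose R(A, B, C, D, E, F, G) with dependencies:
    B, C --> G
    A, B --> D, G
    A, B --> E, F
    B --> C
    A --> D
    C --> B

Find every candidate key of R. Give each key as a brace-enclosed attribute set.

{A, B}, {A, C}

Attributes never on any right-hand side: {A} — every candidate key must contain it.
{A, B}⁺ = {A, B, C, D, E, F, G} — all of the relation — so {A, B} is a candidate key.
{A, C}⁺ = {A, B, C, D, E, F, G} — all of the relation — so {A, C} is a candidate key.
These are minimal and exhaustive — every other superkey contains one of them.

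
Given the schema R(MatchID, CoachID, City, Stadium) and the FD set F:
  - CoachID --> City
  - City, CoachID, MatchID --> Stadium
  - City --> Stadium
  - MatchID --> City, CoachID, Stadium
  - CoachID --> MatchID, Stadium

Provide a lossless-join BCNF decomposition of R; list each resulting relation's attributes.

Candidate keys of the original relation: {CoachID}, {MatchID}.
Within {City, CoachID, MatchID, Stadium}: {City}⁺ ∩ {City, CoachID, MatchID, Stadium} = {City, Stadium}, not the whole set, so City --> Stadium violates BCNF; decompose into {City, Stadium} and {City, CoachID, MatchID}.
{City, Stadium} has no BCNF violation.
{City, CoachID, MatchID} has no BCNF violation.

{City, CoachID, MatchID}; {City, Stadium}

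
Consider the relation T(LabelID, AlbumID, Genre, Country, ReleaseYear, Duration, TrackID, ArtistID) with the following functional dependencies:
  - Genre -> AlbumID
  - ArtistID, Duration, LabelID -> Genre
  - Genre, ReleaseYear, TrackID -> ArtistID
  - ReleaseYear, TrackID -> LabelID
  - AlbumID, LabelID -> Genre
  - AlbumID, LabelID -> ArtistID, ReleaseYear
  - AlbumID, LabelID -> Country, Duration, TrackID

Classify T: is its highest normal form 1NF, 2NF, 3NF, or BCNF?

Candidate keys: {AlbumID, LabelID}, {AlbumID, ReleaseYear, TrackID}, {ArtistID, Duration, LabelID}, {ArtistID, Duration, ReleaseYear, TrackID}, {Genre, LabelID}, {Genre, ReleaseYear, TrackID}. Prime attributes: {AlbumID, ArtistID, Duration, Genre, LabelID, ReleaseYear, TrackID}.
Genre -> AlbumID breaks BCNF: {Genre}⁺ = {AlbumID, Genre}, so {Genre} is not a superkey.
Since {AlbumID} ⊆ prime attributes and every other non-superkey FD also has a prime right side, the schema is in 3NF.

3NF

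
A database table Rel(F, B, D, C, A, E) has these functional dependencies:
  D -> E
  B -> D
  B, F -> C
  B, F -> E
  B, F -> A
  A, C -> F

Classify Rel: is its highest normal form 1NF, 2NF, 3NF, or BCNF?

1NF

Candidate keys: {A, B, C}, {B, F}. Prime attributes: {A, B, C, F}.
For D -> E we have {D}⁺ = {D, E}; {D} is not a superkey, so BCNF fails.
D -> E determines the non-prime attribute {E} from a non-superkey — 3NF is violated.
Since {B} ⊂ {B, F} and {B}⁺ ⊇ {D, E} with {D, E} non-prime, there is a partial dependency; 2NF fails.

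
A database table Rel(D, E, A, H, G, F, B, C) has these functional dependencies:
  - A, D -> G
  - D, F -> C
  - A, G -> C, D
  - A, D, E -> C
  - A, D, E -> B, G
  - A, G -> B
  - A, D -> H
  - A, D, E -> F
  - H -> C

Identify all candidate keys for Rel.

No FD produces {A, E}, so they must be in every candidate key.
{A, D, E}⁺ = {A, B, C, D, E, F, G, H} — all of the relation — so {A, D, E} is a candidate key.
{A, E, G}⁺ = {A, B, C, D, E, F, G, H} — all of the relation — so {A, E, G} is a candidate key.
No proper subset of any of these is a key, and no other minimal superkey exists.

{A, D, E}, {A, E, G}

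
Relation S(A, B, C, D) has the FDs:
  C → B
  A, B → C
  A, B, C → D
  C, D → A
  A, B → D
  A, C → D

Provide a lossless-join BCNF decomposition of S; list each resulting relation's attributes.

{A, C, D}; {B, C}

Candidate keys of the original relation: {A, B}, {A, C}, {C, D}.
In {A, B, C, D}, {C} is not a superkey ({C}⁺ restricted to this set is {B, C}), so split on C → B into {B, C} and {A, C, D}.
{B, C} is in BCNF.
{A, C, D} is in BCNF.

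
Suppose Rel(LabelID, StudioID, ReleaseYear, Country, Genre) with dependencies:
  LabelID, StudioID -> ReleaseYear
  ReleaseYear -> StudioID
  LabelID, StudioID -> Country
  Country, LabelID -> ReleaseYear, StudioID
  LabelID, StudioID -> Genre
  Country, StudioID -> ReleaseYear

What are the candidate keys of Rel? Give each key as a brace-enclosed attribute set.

{LabelID} never appears on the right of any FD, so every key must include it.
Closure of {Country, LabelID} is {Country, Genre, LabelID, ReleaseYear, StudioID}, the whole schema; {Country, LabelID} is a candidate key.
Closure of {LabelID, ReleaseYear} is {Country, Genre, LabelID, ReleaseYear, StudioID}, the whole schema; {LabelID, ReleaseYear} is a candidate key.
Closure of {LabelID, StudioID} is {Country, Genre, LabelID, ReleaseYear, StudioID}, the whole schema; {LabelID, StudioID} is a candidate key.
These are minimal and exhaustive — every other superkey contains one of them.

{Country, LabelID}, {LabelID, ReleaseYear}, {LabelID, StudioID}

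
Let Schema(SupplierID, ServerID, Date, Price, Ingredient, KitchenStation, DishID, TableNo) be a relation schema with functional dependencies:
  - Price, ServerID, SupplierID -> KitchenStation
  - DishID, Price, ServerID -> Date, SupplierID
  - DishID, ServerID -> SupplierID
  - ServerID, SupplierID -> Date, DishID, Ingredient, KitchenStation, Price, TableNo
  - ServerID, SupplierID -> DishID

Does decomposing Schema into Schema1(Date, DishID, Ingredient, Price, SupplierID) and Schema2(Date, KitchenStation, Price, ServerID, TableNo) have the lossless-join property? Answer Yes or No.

No

Schema1 ∩ Schema2 = {Date, Price}; its closure under F is {Date, Price}.
The closure covers neither Schema1 nor Schema2 entirely; the join is not lossless.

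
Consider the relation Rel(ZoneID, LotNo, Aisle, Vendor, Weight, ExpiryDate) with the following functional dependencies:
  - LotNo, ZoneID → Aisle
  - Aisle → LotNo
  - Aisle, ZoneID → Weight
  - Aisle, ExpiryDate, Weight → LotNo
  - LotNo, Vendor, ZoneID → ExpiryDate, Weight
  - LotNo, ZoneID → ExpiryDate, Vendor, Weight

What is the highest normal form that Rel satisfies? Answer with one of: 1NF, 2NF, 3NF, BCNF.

3NF

Candidate keys: {Aisle, ZoneID}, {LotNo, ZoneID}. Prime attributes: {Aisle, LotNo, ZoneID}.
Aisle → LotNo breaks BCNF: {Aisle}⁺ = {Aisle, LotNo}, so {Aisle} is not a superkey.
But every attribute on its right side ({LotNo}) is prime, and the same holds for every other non-superkey FD, so 3NF still holds.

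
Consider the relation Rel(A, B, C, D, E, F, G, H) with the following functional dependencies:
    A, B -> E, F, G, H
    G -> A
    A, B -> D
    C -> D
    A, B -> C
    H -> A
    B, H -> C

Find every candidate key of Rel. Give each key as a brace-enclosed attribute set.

{A, B}, {B, G}, {B, H}

Attributes never on any right-hand side: {B} — every candidate key must contain it.
{A, B}⁺ = {A, B, C, D, E, F, G, H} — all of the relation — so {A, B} is a candidate key.
{B, G}⁺ = {A, B, C, D, E, F, G, H} — all of the relation — so {B, G} is a candidate key.
{B, H}⁺ = {A, B, C, D, E, F, G, H} — all of the relation — so {B, H} is a candidate key.
No proper subset of any of these is a key, and no other minimal superkey exists.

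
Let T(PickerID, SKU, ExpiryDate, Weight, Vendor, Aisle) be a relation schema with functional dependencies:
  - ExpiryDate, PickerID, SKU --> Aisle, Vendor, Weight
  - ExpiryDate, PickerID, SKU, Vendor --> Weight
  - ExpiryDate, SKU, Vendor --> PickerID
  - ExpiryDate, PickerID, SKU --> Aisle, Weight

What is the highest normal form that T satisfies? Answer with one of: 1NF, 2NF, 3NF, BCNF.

BCNF

Candidate keys: {ExpiryDate, PickerID, SKU}, {ExpiryDate, SKU, Vendor}. Prime attributes: {ExpiryDate, PickerID, SKU, Vendor}.
Each dependency's left side is a superkey — BCNF holds.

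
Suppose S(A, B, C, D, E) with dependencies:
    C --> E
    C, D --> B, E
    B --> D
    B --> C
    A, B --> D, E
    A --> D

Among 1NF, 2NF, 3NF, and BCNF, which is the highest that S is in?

1NF

Candidate keys: {A, B}, {A, C}. Prime attributes: {A, B, C}.
C --> E breaks BCNF: {C}⁺ = {C, E}, so {C} is not a superkey.
Because {E} is non-prime and the left side of C --> E is not a superkey, the relation is not in 3NF.
Since {A} ⊂ {A, B} and {A}⁺ ⊇ {D} with {D} non-prime, there is a partial dependency; 2NF fails.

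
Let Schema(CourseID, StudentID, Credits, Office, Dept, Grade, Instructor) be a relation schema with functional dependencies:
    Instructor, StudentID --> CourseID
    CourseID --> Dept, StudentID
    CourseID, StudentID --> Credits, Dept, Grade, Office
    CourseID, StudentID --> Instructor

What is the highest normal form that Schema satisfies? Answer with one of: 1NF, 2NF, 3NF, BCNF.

BCNF

Candidate keys: {CourseID}, {Instructor, StudentID}. Prime attributes: {CourseID, Instructor, StudentID}.
Each dependency's left side is a superkey — BCNF holds.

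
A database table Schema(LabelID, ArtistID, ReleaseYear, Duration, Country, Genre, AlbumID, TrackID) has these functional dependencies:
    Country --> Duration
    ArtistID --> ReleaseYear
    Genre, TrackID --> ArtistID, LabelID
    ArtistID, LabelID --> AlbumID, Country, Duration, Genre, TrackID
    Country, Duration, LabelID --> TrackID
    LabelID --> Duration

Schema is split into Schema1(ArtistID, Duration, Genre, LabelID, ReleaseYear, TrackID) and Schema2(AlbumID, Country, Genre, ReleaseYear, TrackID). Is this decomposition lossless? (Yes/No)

The shared attributes are {Genre, ReleaseYear, TrackID} and {Genre, ReleaseYear, TrackID}⁺ = {AlbumID, ArtistID, Country, Duration, Genre, LabelID, ReleaseYear, TrackID}.
Since Schema1 ⊆ {AlbumID, ArtistID, Country, Duration, Genre, LabelID, ReleaseYear, TrackID}, the intersection is a superkey of Schema1; the decomposition is lossless.

Yes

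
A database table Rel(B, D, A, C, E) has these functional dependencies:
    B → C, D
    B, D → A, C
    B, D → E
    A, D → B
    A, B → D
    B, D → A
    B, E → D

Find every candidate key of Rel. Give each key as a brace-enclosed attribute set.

{A, D}, {B}

Closure of {B} is {A, B, C, D, E}, the whole schema; {B} is a candidate key.
Closure of {A, D} is {A, B, C, D, E}, the whole schema; {A, D} is a candidate key.
No proper subset of any of these is a key, and no other minimal superkey exists.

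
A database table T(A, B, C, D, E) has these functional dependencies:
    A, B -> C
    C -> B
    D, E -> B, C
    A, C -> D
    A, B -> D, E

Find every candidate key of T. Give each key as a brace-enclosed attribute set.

{A} never appears on the right of any FD, so every key must include it.
Closure of {A, B} is {A, B, C, D, E}, the whole schema; {A, B} is a candidate key.
Closure of {A, C} is {A, B, C, D, E}, the whole schema; {A, C} is a candidate key.
Closure of {A, D, E} is {A, B, C, D, E}, the whole schema; {A, D, E} is a candidate key.
No proper subset of any of these is a key, and no other minimal superkey exists.

{A, B}, {A, C}, {A, D, E}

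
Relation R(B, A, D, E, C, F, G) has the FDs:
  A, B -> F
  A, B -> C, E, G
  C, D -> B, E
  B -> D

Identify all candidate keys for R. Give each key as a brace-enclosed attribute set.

No FD produces {A}, so it must be in every candidate key.
{A, B} is a candidate key since {A, B}⁺ = {A, B, C, D, E, F, G} covers every attribute.
{A, C, D} is a candidate key since {A, C, D}⁺ = {A, B, C, D, E, F, G} covers every attribute.
These are minimal and exhaustive — every other superkey contains one of them.

{A, B}, {A, C, D}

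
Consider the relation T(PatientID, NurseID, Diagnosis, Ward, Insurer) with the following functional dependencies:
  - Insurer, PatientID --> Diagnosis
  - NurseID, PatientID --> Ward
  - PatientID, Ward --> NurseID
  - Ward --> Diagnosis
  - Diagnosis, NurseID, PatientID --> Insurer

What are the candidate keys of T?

{NurseID, PatientID}, {PatientID, Ward}

No FD produces {PatientID}, so it must be in every candidate key.
Closure of {NurseID, PatientID} is {Diagnosis, Insurer, NurseID, PatientID, Ward}, the whole schema; {NurseID, PatientID} is a candidate key.
Closure of {PatientID, Ward} is {Diagnosis, Insurer, NurseID, PatientID, Ward}, the whole schema; {PatientID, Ward} is a candidate key.
No proper subset of any of these is a key, and no other minimal superkey exists.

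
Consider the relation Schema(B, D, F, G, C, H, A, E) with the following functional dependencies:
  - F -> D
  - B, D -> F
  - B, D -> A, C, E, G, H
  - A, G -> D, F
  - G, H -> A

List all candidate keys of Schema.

{A, B, G}, {B, D}, {B, F}, {B, G, H}

No FD produces {B}, so it must be in every candidate key.
{B, D}⁺ = {A, B, C, D, E, F, G, H} — all of the relation — so {B, D} is a candidate key.
{B, F}⁺ = {A, B, C, D, E, F, G, H} — all of the relation — so {B, F} is a candidate key.
{A, B, G}⁺ = {A, B, C, D, E, F, G, H} — all of the relation — so {A, B, G} is a candidate key.
{B, G, H}⁺ = {A, B, C, D, E, F, G, H} — all of the relation — so {B, G, H} is a candidate key.
These are minimal and exhaustive — every other superkey contains one of them.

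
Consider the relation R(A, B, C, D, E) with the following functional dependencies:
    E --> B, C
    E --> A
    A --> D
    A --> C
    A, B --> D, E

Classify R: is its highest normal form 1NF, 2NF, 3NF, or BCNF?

1NF

Candidate keys: {A, B}, {E}. Prime attributes: {A, B, E}.
A --> D: {A}⁺ = {A, C, D}, which is not all of the attributes, so the left side is not a superkey — BCNF is violated.
A --> D determines the non-prime attribute {D} from a non-superkey — 3NF is violated.
The proper key subset {A} of {A, B} determines non-prime {C, D}, so the relation is not even in 2NF.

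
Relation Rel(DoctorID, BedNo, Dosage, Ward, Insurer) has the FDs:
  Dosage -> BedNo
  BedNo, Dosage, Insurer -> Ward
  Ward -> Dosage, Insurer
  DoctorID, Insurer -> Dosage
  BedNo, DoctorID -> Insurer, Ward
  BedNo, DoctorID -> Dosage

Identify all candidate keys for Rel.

{BedNo, DoctorID}, {DoctorID, Dosage}, {DoctorID, Insurer}, {DoctorID, Ward}

Attributes never on any right-hand side: {DoctorID} — every candidate key must contain it.
{BedNo, DoctorID}⁺ = {BedNo, DoctorID, Dosage, Insurer, Ward} — all of the relation — so {BedNo, DoctorID} is a candidate key.
{DoctorID, Dosage}⁺ = {BedNo, DoctorID, Dosage, Insurer, Ward} — all of the relation — so {DoctorID, Dosage} is a candidate key.
{DoctorID, Insurer}⁺ = {BedNo, DoctorID, Dosage, Insurer, Ward} — all of the relation — so {DoctorID, Insurer} is a candidate key.
{DoctorID, Ward}⁺ = {BedNo, DoctorID, Dosage, Insurer, Ward} — all of the relation — so {DoctorID, Ward} is a candidate key.
No proper subset of any of these is a key, and no other minimal superkey exists.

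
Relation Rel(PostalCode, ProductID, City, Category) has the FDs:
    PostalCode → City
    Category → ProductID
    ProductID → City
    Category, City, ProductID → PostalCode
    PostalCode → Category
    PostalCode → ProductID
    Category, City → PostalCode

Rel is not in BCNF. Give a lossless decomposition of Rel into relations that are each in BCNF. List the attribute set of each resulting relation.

Candidate keys of the original relation: {Category}, {PostalCode}.
{Category, City, PostalCode, ProductID}: {ProductID} determines {City, ProductID} here but is not a superkey — split on ProductID → City, giving {City, ProductID} and {Category, PostalCode, ProductID}.
{City, ProductID}: every determinant is a superkey — BCNF.
{Category, PostalCode, ProductID}: every determinant is a superkey — BCNF.

{Category, PostalCode, ProductID}; {City, ProductID}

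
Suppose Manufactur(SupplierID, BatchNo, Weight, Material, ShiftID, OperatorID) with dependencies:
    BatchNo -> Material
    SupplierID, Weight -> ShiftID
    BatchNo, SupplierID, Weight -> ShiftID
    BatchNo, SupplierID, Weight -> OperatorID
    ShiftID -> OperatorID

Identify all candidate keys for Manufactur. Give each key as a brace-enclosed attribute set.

{BatchNo, SupplierID, Weight}

{BatchNo, SupplierID, Weight} never appear on the right of any FD, so every key must include all of them.
{BatchNo, SupplierID, Weight}⁺ = {BatchNo, Material, OperatorID, ShiftID, SupplierID, Weight}, which is every attribute, so {BatchNo, SupplierID, Weight} is a candidate key.
Every other attribute set either contains this one or has a smaller closure.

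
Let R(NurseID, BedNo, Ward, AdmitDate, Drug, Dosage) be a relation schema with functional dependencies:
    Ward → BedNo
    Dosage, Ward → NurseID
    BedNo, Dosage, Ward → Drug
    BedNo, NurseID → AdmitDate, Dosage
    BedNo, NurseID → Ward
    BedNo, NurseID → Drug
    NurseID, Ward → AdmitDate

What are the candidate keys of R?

{BedNo, NurseID}⁺ = {AdmitDate, BedNo, Dosage, Drug, NurseID, Ward}, which is every attribute, so {BedNo, NurseID} is a candidate key.
{Dosage, Ward}⁺ = {AdmitDate, BedNo, Dosage, Drug, NurseID, Ward}, which is every attribute, so {Dosage, Ward} is a candidate key.
{NurseID, Ward}⁺ = {AdmitDate, BedNo, Dosage, Drug, NurseID, Ward}, which is every attribute, so {NurseID, Ward} is a candidate key.
These are minimal and exhaustive — every other superkey contains one of them.

{BedNo, NurseID}, {Dosage, Ward}, {NurseID, Ward}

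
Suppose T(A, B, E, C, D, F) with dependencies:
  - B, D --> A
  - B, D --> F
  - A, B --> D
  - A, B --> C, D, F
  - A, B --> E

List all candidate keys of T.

{A, B}, {B, D}

No FD produces {B}, so it must be in every candidate key.
{A, B}⁺ = {A, B, C, D, E, F}, which is every attribute, so {A, B} is a candidate key.
{B, D}⁺ = {A, B, C, D, E, F}, which is every attribute, so {B, D} is a candidate key.
These are minimal and exhaustive — every other superkey contains one of them.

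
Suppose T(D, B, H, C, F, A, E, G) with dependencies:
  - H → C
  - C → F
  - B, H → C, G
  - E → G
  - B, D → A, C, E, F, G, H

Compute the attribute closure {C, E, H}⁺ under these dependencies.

Start with {C, E, H}.
C → F applies; add {F} → now {C, E, F, H}.
E → G applies; add {G} → now {C, E, F, G, H}.
No further FD applies.

{C, E, F, G, H}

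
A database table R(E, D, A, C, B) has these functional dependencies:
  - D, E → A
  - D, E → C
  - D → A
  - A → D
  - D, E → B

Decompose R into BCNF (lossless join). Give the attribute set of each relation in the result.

{A, D}; {B, C, D, E}

Candidate keys of the original relation: {A, E}, {D, E}.
{A, B, C, D, E}: {D} determines {A, D} here but is not a superkey — split on D → A, giving {A, D} and {B, C, D, E}.
{A, D}: every determinant is a superkey — BCNF.
{B, C, D, E}: every determinant is a superkey — BCNF.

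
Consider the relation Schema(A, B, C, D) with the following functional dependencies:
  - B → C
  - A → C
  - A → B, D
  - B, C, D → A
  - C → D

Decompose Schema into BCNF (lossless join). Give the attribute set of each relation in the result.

Candidate keys of the original relation: {A}, {B}.
Within {A, B, C, D}: {C}⁺ ∩ {A, B, C, D} = {C, D}, not the whole set, so C → D violates BCNF; decompose into {C, D} and {A, B, C}.
{C, D} has no BCNF violation.
{A, B, C} has no BCNF violation.

{A, B, C}; {C, D}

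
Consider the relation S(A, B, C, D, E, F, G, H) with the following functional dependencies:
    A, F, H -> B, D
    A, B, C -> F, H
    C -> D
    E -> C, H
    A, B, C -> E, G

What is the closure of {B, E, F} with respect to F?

Start with {B, E, F}.
E -> C, H applies; add {C, H} → now {B, C, E, F, H}.
C -> D applies; add {D} → now {B, C, D, E, F, H}.
No further FD applies.

{B, C, D, E, F, H}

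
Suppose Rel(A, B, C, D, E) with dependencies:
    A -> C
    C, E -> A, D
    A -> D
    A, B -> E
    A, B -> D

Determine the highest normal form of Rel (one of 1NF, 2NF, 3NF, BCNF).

Candidate keys: {A, B}, {B, C, E}. Prime attributes: {A, B, C, E}.
A -> C: {A}⁺ = {A, C, D}, which is not all of the attributes, so the left side is not a superkey — BCNF is violated.
C, E -> A, D determines the non-prime attribute {D} from a non-superkey — 3NF is violated.
{A} is a proper subset of the key {A, B}, and {A}⁺ contains the non-prime attribute {D} — a partial dependency, so 2NF is violated.

1NF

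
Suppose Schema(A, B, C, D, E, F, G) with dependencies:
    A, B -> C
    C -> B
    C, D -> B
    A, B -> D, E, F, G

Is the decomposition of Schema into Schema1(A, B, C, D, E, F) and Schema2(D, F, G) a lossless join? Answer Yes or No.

The shared attributes are {D, F} and {D, F}⁺ = {D, F}.
Schema1 ⊄ {D, F} and Schema2 ⊄ {D, F}, so the split is lossy.

No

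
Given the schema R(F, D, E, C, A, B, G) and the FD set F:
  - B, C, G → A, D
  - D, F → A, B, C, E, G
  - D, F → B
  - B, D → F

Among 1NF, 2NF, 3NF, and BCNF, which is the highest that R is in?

BCNF

Candidate keys: {B, C, G}, {B, D}, {D, F}. Prime attributes: {B, C, D, F, G}.
The left-hand side of every FD is a superkey, so BCNF is satisfied.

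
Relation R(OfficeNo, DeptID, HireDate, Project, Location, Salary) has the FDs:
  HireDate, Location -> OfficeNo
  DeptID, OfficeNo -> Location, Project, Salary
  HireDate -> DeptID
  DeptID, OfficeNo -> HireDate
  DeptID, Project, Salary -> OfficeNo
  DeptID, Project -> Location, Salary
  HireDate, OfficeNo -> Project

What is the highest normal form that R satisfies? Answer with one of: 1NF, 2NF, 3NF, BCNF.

Candidate keys: {DeptID, OfficeNo}, {DeptID, Project}, {HireDate, Location}, {HireDate, OfficeNo}, {HireDate, Project}. Prime attributes: {DeptID, HireDate, Location, OfficeNo, Project}.
HireDate -> DeptID: {HireDate}⁺ = {DeptID, HireDate}, which is not all of the attributes, so the left side is not a superkey — BCNF is violated.
But every attribute on its right side ({DeptID}) is prime, and the same holds for every other non-superkey FD, so 3NF still holds.

3NF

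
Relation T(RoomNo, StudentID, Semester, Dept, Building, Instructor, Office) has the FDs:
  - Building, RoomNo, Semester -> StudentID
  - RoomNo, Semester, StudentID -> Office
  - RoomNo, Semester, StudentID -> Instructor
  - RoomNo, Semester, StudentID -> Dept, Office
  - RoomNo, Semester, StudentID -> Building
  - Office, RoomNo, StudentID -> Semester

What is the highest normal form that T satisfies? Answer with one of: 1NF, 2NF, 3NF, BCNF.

Candidate keys: {Building, RoomNo, Semester}, {Office, RoomNo, StudentID}, {RoomNo, Semester, StudentID}. Prime attributes: {Building, Office, RoomNo, Semester, StudentID}.
Each dependency's left side is a superkey — BCNF holds.

BCNF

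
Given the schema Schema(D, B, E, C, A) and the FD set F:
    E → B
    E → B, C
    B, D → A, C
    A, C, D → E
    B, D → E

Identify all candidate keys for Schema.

{A, C, D}, {B, D}, {D, E}

Attributes never on any right-hand side: {D} — every candidate key must contain it.
{B, D}⁺ = {A, B, C, D, E} — all of the relation — so {B, D} is a candidate key.
{D, E}⁺ = {A, B, C, D, E} — all of the relation — so {D, E} is a candidate key.
{A, C, D}⁺ = {A, B, C, D, E} — all of the relation — so {A, C, D} is a candidate key.
These are minimal and exhaustive — every other superkey contains one of them.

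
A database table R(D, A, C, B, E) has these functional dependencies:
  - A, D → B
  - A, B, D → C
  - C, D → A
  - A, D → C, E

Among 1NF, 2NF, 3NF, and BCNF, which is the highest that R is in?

Candidate keys: {A, D}, {C, D}. Prime attributes: {A, C, D}.
Every FD has a superkey on the left, so the relation is in BCNF.

BCNF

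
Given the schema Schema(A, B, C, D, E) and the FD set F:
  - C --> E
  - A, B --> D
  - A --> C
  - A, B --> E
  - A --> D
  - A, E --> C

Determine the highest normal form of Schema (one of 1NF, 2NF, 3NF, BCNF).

1NF

Candidate key: {A, B}. Prime attributes: {A, B}.
C --> E: {C}⁺ = {C, E}, which is not all of the attributes, so the left side is not a superkey — BCNF is violated.
C --> E determines the non-prime attribute {E} from a non-superkey — 3NF is violated.
The proper key subset {A} of {A, B} determines non-prime {C, D, E}, so the relation is not even in 2NF.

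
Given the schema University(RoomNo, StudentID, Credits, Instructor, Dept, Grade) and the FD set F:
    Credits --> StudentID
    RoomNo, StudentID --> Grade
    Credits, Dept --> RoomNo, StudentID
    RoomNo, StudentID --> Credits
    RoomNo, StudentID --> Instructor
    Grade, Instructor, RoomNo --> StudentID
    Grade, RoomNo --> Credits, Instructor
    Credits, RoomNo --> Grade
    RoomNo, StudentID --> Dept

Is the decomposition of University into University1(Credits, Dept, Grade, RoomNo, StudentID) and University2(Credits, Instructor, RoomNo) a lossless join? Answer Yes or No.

Common attributes: {Credits, RoomNo}; their closure is {Credits, Dept, Grade, Instructor, RoomNo, StudentID}.
University1 is contained in that closure, so University1 ∩ University2 --> University1 holds and the join is lossless.

Yes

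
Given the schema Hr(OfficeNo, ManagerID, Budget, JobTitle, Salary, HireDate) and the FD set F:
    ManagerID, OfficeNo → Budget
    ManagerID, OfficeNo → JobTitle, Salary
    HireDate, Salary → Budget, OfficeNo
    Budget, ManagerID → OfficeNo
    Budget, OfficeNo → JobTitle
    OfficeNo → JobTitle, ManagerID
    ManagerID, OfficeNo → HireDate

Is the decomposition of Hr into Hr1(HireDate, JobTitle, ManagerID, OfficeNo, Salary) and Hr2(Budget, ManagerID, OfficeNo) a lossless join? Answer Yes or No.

Yes

Hr1 ∩ Hr2 = {ManagerID, OfficeNo}; its closure under F is {Budget, HireDate, JobTitle, ManagerID, OfficeNo, Salary}.
Since Hr1 ⊆ {Budget, HireDate, JobTitle, ManagerID, OfficeNo, Salary}, the intersection is a superkey of Hr1; the decomposition is lossless.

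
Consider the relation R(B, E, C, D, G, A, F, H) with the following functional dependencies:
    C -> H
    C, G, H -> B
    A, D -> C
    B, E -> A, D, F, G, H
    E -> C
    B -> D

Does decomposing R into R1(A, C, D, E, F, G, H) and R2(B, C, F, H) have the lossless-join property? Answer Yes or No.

Common attributes: {C, F, H}; their closure is {C, F, H}.
Neither R1 nor R2 is contained in that closure, so the decomposition is lossy.

No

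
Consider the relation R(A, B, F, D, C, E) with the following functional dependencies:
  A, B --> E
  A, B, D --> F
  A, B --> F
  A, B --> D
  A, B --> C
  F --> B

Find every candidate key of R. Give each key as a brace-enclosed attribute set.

{A} never appears on the right of any FD, so every key must include it.
{A, B}⁺ = {A, B, C, D, E, F}, which is every attribute, so {A, B} is a candidate key.
{A, F}⁺ = {A, B, C, D, E, F}, which is every attribute, so {A, F} is a candidate key.
Any other superkey properly contains one of these, so there are no further candidate keys.

{A, B}, {A, F}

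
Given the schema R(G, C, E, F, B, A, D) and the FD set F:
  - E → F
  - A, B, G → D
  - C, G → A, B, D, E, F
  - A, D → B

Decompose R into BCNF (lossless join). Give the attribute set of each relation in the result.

Candidate key of the original relation: {C, G}.
In {A, B, C, D, E, F, G}, {E} is not a superkey ({E}⁺ restricted to this set is {E, F}), so split on E → F into {E, F} and {A, B, C, D, E, G}.
{E, F} has no BCNF violation.
In {A, B, C, D, E, G}, {A, B, G} is not a superkey ({A, B, G}⁺ restricted to this set is {A, B, D, G}), so split on A, B, G → D into {A, B, D, G} and {A, B, C, E, G}.
In {A, B, D, G}, {A, D} is not a superkey ({A, D}⁺ restricted to this set is {A, B, D}), so split on A, D → B into {A, B, D} and {A, D, G}.
{A, B, D} has no BCNF violation.
{A, D, G} has no BCNF violation.
{A, B, C, E, G} has no BCNF violation.

{A, B, C, E, G}; {A, B, D}; {A, D, G}; {E, F}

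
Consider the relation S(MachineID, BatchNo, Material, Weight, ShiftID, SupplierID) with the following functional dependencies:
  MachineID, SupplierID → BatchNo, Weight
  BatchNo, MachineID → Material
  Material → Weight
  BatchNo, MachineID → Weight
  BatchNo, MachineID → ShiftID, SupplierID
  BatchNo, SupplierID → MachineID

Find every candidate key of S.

{BatchNo, MachineID}, {BatchNo, SupplierID}, {MachineID, SupplierID}

{BatchNo, MachineID}⁺ = {BatchNo, MachineID, Material, ShiftID, SupplierID, Weight} — all of the relation — so {BatchNo, MachineID} is a candidate key.
{BatchNo, SupplierID}⁺ = {BatchNo, MachineID, Material, ShiftID, SupplierID, Weight} — all of the relation — so {BatchNo, SupplierID} is a candidate key.
{MachineID, SupplierID}⁺ = {BatchNo, MachineID, Material, ShiftID, SupplierID, Weight} — all of the relation — so {MachineID, SupplierID} is a candidate key.
No proper subset of any of these is a key, and no other minimal superkey exists.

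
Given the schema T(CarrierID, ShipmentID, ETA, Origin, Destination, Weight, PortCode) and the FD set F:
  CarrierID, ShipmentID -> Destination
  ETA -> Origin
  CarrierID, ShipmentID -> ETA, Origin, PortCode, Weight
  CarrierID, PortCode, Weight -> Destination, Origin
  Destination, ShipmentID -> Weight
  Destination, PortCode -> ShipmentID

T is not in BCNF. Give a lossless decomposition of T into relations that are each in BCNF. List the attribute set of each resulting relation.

Candidate keys of the original relation: {CarrierID, Destination, PortCode}, {CarrierID, PortCode, Weight}, {CarrierID, ShipmentID}.
In {CarrierID, Destination, ETA, Origin, PortCode, ShipmentID, Weight}, {ETA} is not a superkey ({ETA}⁺ restricted to this set is {ETA, Origin}), so split on ETA -> Origin into {ETA, Origin} and {CarrierID, Destination, ETA, PortCode, ShipmentID, Weight}.
{ETA, Origin} is in BCNF.
In {CarrierID, Destination, ETA, PortCode, ShipmentID, Weight}, {Destination, ShipmentID} is not a superkey ({Destination, ShipmentID}⁺ restricted to this set is {Destination, ShipmentID, Weight}), so split on Destination, ShipmentID -> Weight into {Destination, ShipmentID, Weight} and {CarrierID, Destination, ETA, PortCode, ShipmentID}.
{Destination, ShipmentID, Weight} is in BCNF.
In {CarrierID, Destination, ETA, PortCode, ShipmentID}, {Destination, PortCode} is not a superkey ({Destination, PortCode}⁺ restricted to this set is {Destination, PortCode, ShipmentID}), so split on Destination, PortCode -> ShipmentID into {Destination, PortCode, ShipmentID} and {CarrierID, Destination, ETA, PortCode}.
{Destination, PortCode, ShipmentID} is in BCNF.
{CarrierID, Destination, ETA, PortCode} is in BCNF.

{CarrierID, Destination, ETA, PortCode}; {Destination, PortCode, ShipmentID}; {Destination, ShipmentID, Weight}; {ETA, Origin}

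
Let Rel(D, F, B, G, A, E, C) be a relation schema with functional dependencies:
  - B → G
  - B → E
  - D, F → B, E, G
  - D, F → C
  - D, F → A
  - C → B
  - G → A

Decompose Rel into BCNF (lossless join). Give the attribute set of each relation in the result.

Candidate key of the original relation: {D, F}.
Within {A, B, C, D, E, F, G}: {B}⁺ ∩ {A, B, C, D, E, F, G} = {A, B, E, G}, not the whole set, so B → A, E, G violates BCNF; decompose into {A, B, E, G} and {B, C, D, F}.
Within {A, B, E, G}: {G}⁺ ∩ {A, B, E, G} = {A, G}, not the whole set, so G → A violates BCNF; decompose into {A, G} and {B, E, G}.
{A, G} has no BCNF violation.
{B, E, G} has no BCNF violation.
Within {B, C, D, F}: {C}⁺ ∩ {B, C, D, F} = {B, C}, not the whole set, so C → B violates BCNF; decompose into {B, C} and {C, D, F}.
{B, C} has no BCNF violation.
{C, D, F} has no BCNF violation.

{A, G}; {B, C}; {B, E, G}; {C, D, F}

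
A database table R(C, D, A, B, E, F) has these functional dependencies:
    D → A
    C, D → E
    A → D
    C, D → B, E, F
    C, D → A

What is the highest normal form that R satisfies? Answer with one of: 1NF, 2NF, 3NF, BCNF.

Candidate keys: {A, C}, {C, D}. Prime attributes: {A, C, D}.
D → A breaks BCNF: {D}⁺ = {A, D}, so {D} is not a superkey.
Since {A} ⊆ prime attributes and every other non-superkey FD also has a prime right side, the schema is in 3NF.

3NF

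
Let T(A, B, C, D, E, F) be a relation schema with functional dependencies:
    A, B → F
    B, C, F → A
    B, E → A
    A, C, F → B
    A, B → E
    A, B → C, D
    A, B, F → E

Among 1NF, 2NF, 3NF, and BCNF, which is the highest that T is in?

Candidate keys: {A, B}, {A, C, F}, {B, C, F}, {B, E}. Prime attributes: {A, B, C, E, F}.
The left-hand side of every FD is a superkey, so BCNF is satisfied.

BCNF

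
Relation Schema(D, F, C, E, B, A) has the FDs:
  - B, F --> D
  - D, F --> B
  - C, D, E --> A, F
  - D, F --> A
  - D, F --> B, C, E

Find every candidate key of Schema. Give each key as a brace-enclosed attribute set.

{B, F}, {C, D, E}, {D, F}

{B, F} is a candidate key since {B, F}⁺ = {A, B, C, D, E, F} covers every attribute.
{D, F} is a candidate key since {D, F}⁺ = {A, B, C, D, E, F} covers every attribute.
{C, D, E} is a candidate key since {C, D, E}⁺ = {A, B, C, D, E, F} covers every attribute.
Any other superkey properly contains one of these, so there are no further candidate keys.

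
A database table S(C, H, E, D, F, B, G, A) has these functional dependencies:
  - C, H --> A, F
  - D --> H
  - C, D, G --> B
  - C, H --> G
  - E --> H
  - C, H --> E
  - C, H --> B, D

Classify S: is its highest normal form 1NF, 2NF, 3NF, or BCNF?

3NF

Candidate keys: {C, D}, {C, E}, {C, H}. Prime attributes: {C, D, E, H}.
D --> H: {D}⁺ = {D, H}, which is not all of the attributes, so the left side is not a superkey — BCNF is violated.
Its right-hand attributes {H} are all prime, as are those of every other non-superkey FD — the relation is in 3NF.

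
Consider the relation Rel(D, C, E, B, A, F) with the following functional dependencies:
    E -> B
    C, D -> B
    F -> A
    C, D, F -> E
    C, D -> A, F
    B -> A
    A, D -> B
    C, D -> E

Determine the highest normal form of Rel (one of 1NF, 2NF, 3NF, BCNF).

Candidate key: {C, D}. Prime attributes: {C, D}.
E -> B: {E}⁺ = {A, B, E}, which is not all of the attributes, so the left side is not a superkey — BCNF is violated.
Because {B} is non-prime and the left side of E -> B is not a superkey, the relation is not in 3NF.
No non-prime attribute depends on a proper subset of any candidate key, so 2NF holds.

2NF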